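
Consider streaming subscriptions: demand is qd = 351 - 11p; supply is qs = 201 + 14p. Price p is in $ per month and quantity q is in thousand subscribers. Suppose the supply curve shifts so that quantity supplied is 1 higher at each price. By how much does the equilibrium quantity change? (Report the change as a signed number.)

At equilibrium qd = qs, so 351 - 11p = 201 + 14p; collecting terms, 150 = 25p and p* = 6.
From the demand curve, q* = 351 - 11(6) = 285.
After the shift, supply is qs = 202 + 14p.
Re-solving, 25p = 149 gives p = 5.96 and q = 285.44.
Δq = 285.44 - 285 = 0.44.

Δq = 0.44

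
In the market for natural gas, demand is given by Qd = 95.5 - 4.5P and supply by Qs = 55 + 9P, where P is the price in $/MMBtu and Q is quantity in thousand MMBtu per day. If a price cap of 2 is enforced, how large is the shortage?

At P = 2: Qd = 86.5 and Qs = 73.
Shortage = Qd - Qs = 86.5 - 73 = 13.5.

Shortage = 13.5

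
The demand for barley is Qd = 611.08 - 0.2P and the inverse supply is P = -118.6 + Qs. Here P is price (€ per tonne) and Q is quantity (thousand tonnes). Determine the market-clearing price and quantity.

P* = 410.4, Q* = 529

Rewriting in direct form: Qs = 118.6 + P.
At equilibrium Qd = Qs, so 611.08 - 0.2P = 118.6 + P; collecting terms, 492.48 = 1.2P and P* = 410.4.
Then Q* = 611.08 - 0.2(410.4) = 529.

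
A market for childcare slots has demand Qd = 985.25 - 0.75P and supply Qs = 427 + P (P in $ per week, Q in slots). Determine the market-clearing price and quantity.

P* = 319, Q* = 746

Set Qd = Qs: 985.25 - 0.75P = 427 + P, so 558.25 = 1.75P and P* = 319.
Substitute back: Q* = 985.25 - 0.75(319) = 746.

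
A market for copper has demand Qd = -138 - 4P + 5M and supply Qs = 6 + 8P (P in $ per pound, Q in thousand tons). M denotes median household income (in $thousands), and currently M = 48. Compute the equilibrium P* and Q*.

P* = 8, Q* = 70

With M = 48, demand is Qd = 102 - 4P.
At equilibrium Qd = Qs, so 102 - 4P = 6 + 8P; collecting terms, 96 = 12P and P* = 8.
Substitute back: Q* = 102 - 4(8) = 70.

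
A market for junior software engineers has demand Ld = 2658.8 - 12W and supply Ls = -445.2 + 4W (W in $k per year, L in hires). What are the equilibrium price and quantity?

The market clears where 2658.8 - 12W = -445.2 + 4W. Rearranging, 16W = 3104, hence W* = 194.
From the demand curve, L* = 2658.8 - 12(194) = 330.8.

W* = 194, L* = 330.8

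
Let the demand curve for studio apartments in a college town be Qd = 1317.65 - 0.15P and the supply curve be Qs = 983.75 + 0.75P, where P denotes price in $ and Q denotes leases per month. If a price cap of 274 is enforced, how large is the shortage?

At P = 274: Qd = 1276.55 and Qs = 1189.25.
Shortage = Qd - Qs = 1276.55 - 1189.25 = 87.3.

Shortage = 87.3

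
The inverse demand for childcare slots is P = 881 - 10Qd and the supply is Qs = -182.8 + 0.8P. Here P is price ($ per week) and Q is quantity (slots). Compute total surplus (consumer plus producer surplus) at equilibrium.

Solving each curve for Q: Qd = 88.1 - 0.1P.
Equating demand and supply, 88.1 - 0.1P = -182.8 + 0.8P gives 0.9P = 270.9, so P* = 301.
From the demand curve, Q* = 88.1 - 0.1(301) = 58.
Demand choke price = 881; supply choke price = 228.5. CS = ½(881 - 301)(58) = 16820; PS = ½(301 - 228.5)(58) = 2102.5. Total surplus = 18922.5.

Total surplus = 18922.5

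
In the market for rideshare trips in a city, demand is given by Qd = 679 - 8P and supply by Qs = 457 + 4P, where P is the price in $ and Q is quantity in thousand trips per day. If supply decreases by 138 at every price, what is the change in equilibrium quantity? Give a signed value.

ΔQ = -92

At equilibrium Qd = Qs, so 679 - 8P = 457 + 4P; collecting terms, 222 = 12P and P* = 18.5.
Then Q* = 679 - 8(18.5) = 531.
After the shift, supply is Qs = 319 + 4P.
The new intersection has 360 = 12P, i.e. P = 30, Q = 439.
ΔQ = 439 - 531 = -92.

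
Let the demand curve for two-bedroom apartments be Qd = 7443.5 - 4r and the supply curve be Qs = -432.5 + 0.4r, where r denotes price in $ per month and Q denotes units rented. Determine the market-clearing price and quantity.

Set Qd = Qs: 7443.5 - 4r = -432.5 + 0.4r, so 7876 = 4.4r and r* = 1790.
Plugging r* into demand: Q* = 7443.5 - 4(1790) = 283.5.

r* = 1790, Q* = 283.5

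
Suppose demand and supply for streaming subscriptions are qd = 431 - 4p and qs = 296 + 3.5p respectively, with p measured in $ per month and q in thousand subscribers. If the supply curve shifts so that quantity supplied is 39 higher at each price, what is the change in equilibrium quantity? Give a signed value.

The market clears where 431 - 4p = 296 + 3.5p. Rearranging, 7.5p = 135, hence p* = 18.
Substitute back: q* = 431 - 4(18) = 359.
After the shift, supply is qs = 335 + 3.5p.
New equilibrium: 96 = 7.5p, so p = 12.8 and q = 379.8.
Δq = 379.8 - 359 = 20.8.

Δq = 20.8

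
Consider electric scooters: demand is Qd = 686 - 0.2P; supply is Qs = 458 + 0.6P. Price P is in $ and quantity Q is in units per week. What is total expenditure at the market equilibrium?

At equilibrium Qd = Qs, so 686 - 0.2P = 458 + 0.6P; collecting terms, 228 = 0.8P and P* = 285.
Substitute back: Q* = 686 - 0.2(285) = 629.
Total expenditure = P* × Q* = 285 × 629 = 179265.

Total expenditure = 179265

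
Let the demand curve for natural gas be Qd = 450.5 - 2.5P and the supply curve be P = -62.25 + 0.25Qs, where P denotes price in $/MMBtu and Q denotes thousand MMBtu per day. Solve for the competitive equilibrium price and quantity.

In direct form, Qs = 249 + 4P.
Set Qd = Qs: 450.5 - 2.5P = 249 + 4P, so 201.5 = 6.5P and P* = 31.
Then Q* = 450.5 - 2.5(31) = 373.

P* = 31, Q* = 373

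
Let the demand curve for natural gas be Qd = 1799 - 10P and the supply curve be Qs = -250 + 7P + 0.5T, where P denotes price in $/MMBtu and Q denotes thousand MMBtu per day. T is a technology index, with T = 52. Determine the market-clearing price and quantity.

With T = 52, supply is Qs = -224 + 7P.
Set Qd = Qs: 1799 - 10P = -224 + 7P, so 2023 = 17P and P* = 119.
Substitute back: Q* = 1799 - 10(119) = 609.

P* = 119, Q* = 609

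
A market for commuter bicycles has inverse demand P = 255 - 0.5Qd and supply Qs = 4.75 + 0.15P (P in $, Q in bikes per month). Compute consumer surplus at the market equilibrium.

Consumer surplus = 400

Solving each curve for Q: Qd = 510 - 2P.
Equating demand and supply, 510 - 2P = 4.75 + 0.15P gives 2.15P = 505.25, so P* = 235.
From the demand curve, Q* = 510 - 2(235) = 40.
Demand choke price (Qd = 0): P = 510/2 = 255. Consumer surplus = ½ × (255 - 235) × 40 = 400.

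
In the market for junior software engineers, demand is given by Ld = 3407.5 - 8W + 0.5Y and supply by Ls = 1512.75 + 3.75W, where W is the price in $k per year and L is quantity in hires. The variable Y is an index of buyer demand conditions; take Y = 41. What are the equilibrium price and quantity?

W* = 163, L* = 2124

With Y = 41, demand is Ld = 3428 - 8W.
Set Ld = Ls: 3428 - 8W = 1512.75 + 3.75W, so 1915.25 = 11.75W and W* = 163.
From the demand curve, L* = 3428 - 8(163) = 2124.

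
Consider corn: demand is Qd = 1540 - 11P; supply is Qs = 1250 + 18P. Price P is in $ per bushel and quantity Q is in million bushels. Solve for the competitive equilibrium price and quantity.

Equating demand and supply, 1540 - 11P = 1250 + 18P gives 29P = 290, so P* = 10.
Then Q* = 1540 - 11(10) = 1430.

P* = 10, Q* = 1430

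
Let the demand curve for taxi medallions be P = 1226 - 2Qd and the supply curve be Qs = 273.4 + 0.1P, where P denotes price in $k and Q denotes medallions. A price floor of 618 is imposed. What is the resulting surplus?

Surplus = 31.2

In direct form, Qd = 613 - 0.5P.
At P = 618: Qd = 304 and Qs = 335.2.
Surplus = Qs - Qd = 335.2 - 304 = 31.2.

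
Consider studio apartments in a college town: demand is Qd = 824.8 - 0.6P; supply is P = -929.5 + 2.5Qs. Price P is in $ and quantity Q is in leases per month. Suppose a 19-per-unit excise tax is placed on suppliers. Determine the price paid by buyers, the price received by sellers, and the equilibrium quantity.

Rewriting in direct form: Qs = 371.8 + 0.4P.
The tax drives a wedge P_b - P_s = 19. Substituting P_s = P_b - 19 into supply: Qs = 364.2 + 0.4P_b.
Market clearing requires 824.8 - 0.6P_b = 364.2 + 0.4P_b; hence 460.6 = P_b and P_b = 460.6.
Then P_s = 460.6 - 19 = 441.6 and Q = 824.8 - 0.6(460.6) = 548.44.

P_b = 460.6, P_s = 441.6, Q = 548.44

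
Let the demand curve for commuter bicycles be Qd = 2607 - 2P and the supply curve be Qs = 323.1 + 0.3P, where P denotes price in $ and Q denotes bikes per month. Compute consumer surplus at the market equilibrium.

The market clears where 2607 - 2P = 323.1 + 0.3P. Rearranging, 2.3P = 2283.9, hence P* = 993.
From the demand curve, Q* = 2607 - 2(993) = 621.
Demand choke price (Qd = 0): P = 2607/2 = 1303.5. Consumer surplus = ½ × (1303.5 - 993) × 621 = 96410.25.

Consumer surplus = 96410.25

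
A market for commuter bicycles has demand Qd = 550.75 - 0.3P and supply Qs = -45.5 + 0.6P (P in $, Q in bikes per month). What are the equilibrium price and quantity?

P* = 662.5, Q* = 352

Set Qd = Qs: 550.75 - 0.3P = -45.5 + 0.6P, so 596.25 = 0.9P and P* = 662.5.
From the demand curve, Q* = 550.75 - 0.3(662.5) = 352.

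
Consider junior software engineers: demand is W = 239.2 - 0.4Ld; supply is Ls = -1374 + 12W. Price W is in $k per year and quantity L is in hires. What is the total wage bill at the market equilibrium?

The total wage bill = 35088

Rewriting in direct form: Ld = 598 - 2.5W.
At equilibrium Ld = Ls, so 598 - 2.5W = -1374 + 12W; collecting terms, 1972 = 14.5W and W* = 136.
Plugging W* into demand: L* = 598 - 2.5(136) = 258.
The total wage bill = W* × L* = 136 × 258 = 35088.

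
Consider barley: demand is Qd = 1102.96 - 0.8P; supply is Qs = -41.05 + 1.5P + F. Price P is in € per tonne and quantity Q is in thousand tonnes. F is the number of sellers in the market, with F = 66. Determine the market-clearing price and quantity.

With F = 66, supply is Qs = 24.95 + 1.5P.
The market clears where 1102.96 - 0.8P = 24.95 + 1.5P. Rearranging, 2.3P = 1078.01, hence P* = 468.7.
From the demand curve, Q* = 1102.96 - 0.8(468.7) = 728.

P* = 468.7, Q* = 728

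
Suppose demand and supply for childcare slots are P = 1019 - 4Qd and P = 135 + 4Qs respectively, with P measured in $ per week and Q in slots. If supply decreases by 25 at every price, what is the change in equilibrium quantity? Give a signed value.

ΔQ = -12.5

Solving each curve for Q: Qd = 254.75 - 0.25P and Qs = -33.75 + 0.25P.
Set Qd = Qs: 254.75 - 0.25P = -33.75 + 0.25P, so 288.5 = 0.5P and P* = 577.
Substitute back: Q* = 254.75 - 0.25(577) = 110.5.
After the shift, supply is Qs = -58.75 + 0.25P.
The new intersection has 313.5 = 0.5P, i.e. P = 627, Q = 98.
ΔQ = 98 - 110.5 = -12.5.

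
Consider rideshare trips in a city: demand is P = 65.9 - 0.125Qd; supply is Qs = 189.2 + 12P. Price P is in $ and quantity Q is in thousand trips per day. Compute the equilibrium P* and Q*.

P* = 16.9, Q* = 392

Inverting to quantity form: Qd = 527.2 - 8P.
Equating demand and supply, 527.2 - 8P = 189.2 + 12P gives 20P = 338, so P* = 16.9.
Then Q* = 527.2 - 8(16.9) = 392.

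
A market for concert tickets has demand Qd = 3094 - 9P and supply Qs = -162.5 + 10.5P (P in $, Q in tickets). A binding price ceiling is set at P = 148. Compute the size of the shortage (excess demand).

Shortage = 370.5

Evaluating both curves at the ceiling price 148 gives Qd = 1762, Qs = 1391.5.
Shortage = Qd - Qs = 1762 - 1391.5 = 370.5.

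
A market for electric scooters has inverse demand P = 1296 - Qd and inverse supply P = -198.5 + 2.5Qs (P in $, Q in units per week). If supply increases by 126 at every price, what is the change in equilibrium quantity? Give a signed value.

Solving each curve for Q: Qd = 1296 - P and Qs = 79.4 + 0.4P.
At equilibrium Qd = Qs, so 1296 - P = 79.4 + 0.4P; collecting terms, 1216.6 = 1.4P and P* = 869.
Then Q* = 1296 - 869 = 427.
After the shift, supply is Qs = 205.4 + 0.4P.
New equilibrium: 1090.6 = 1.4P, so P = 779 and Q = 517.
ΔQ = 517 - 427 = 90.

ΔQ = 90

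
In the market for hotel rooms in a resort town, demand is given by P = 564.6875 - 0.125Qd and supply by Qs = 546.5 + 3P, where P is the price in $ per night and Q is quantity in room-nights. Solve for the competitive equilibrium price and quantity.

P* = 361, Q* = 1629.5

In direct form, Qd = 4517.5 - 8P.
At equilibrium Qd = Qs, so 4517.5 - 8P = 546.5 + 3P; collecting terms, 3971 = 11P and P* = 361.
From the demand curve, Q* = 4517.5 - 8(361) = 1629.5.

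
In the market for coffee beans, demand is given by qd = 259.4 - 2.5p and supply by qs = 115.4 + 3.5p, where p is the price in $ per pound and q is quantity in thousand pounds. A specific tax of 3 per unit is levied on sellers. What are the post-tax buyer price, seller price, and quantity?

p_b = 25.75, p_s = 22.75, q = 195.025

The tax drives a wedge p_b - p_s = 3. Substituting p_s = p_b - 3 into supply: qs = 104.9 + 3.5p_b.
Set qd = qs: 259.4 - 2.5p_b = 104.9 + 3.5p_b, so 154.5 = 6p_b and p_b = 25.75.
So p_s = 22.75 and the quantity traded is q = 259.4 - 2.5(25.75) = 195.025.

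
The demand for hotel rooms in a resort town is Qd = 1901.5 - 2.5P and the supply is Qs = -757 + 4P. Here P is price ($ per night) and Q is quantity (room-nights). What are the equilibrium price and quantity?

Set Qd = Qs: 1901.5 - 2.5P = -757 + 4P, so 2658.5 = 6.5P and P* = 409.
Substitute back: Q* = 1901.5 - 2.5(409) = 879.

P* = 409, Q* = 879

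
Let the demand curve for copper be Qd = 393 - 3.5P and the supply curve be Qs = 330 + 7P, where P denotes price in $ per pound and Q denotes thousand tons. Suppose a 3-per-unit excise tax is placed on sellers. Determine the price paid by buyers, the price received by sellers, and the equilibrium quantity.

P_b = 8, P_s = 5, Q = 365

With a tax of 3 on sellers, they supply based on the net price P_s = P_b - 3, so Qs = 309 + 7P_b.
Set Qd = Qs: 393 - 3.5P_b = 309 + 7P_b, so 84 = 10.5P_b and P_b = 8.
So P_s = 5 and the quantity traded is Q = 393 - 3.5(8) = 365.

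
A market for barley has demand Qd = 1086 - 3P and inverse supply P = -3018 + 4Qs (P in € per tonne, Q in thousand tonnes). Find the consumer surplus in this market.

Consumer surplus = 101400

Rewriting in direct form: Qs = 754.5 + 0.25P.
Equating demand and supply, 1086 - 3P = 754.5 + 0.25P gives 3.25P = 331.5, so P* = 102.
Substitute back: Q* = 1086 - 3(102) = 780.
Demand choke price (Qd = 0): P = 1086/3 = 362. Consumer surplus = ½ × (362 - 102) × 780 = 101400.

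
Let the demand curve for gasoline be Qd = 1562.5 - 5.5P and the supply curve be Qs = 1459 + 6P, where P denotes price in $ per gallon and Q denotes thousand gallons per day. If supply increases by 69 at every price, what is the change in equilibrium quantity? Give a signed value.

Equating demand and supply, 1562.5 - 5.5P = 1459 + 6P gives 11.5P = 103.5, so P* = 9.
Substitute back: Q* = 1562.5 - 5.5(9) = 1513.
After the shift, supply is Qs = 1528 + 6P.
New equilibrium: 34.5 = 11.5P, so P = 3 and Q = 1546.
ΔQ = 1546 - 1513 = 33.

ΔQ = 33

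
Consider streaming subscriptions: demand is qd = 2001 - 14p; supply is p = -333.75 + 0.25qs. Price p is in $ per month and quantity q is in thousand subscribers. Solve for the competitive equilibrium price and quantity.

p* = 37, q* = 1483

Inverting to quantity form: qs = 1335 + 4p.
The market clears where 2001 - 14p = 1335 + 4p. Rearranging, 18p = 666, hence p* = 37.
Plugging p* into demand: q* = 2001 - 14(37) = 1483.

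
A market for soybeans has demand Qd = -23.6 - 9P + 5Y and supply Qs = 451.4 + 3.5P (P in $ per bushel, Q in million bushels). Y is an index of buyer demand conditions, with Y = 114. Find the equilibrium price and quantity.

P* = 7.6, Q* = 478

With Y = 114, demand is Qd = 546.4 - 9P.
Set Qd = Qs: 546.4 - 9P = 451.4 + 3.5P, so 95 = 12.5P and P* = 7.6.
Plugging P* into demand: Q* = 546.4 - 9(7.6) = 478.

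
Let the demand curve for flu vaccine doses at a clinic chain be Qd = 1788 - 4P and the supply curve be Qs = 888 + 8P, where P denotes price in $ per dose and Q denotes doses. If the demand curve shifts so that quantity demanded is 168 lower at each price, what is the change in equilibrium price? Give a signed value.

ΔP = -14

The market clears where 1788 - 4P = 888 + 8P. Rearranging, 12P = 900, hence P* = 75.
Then Q* = 1788 - 4(75) = 1488.
After the shift, demand is Qd = 1620 - 4P.
The new intersection has 732 = 12P, i.e. P = 61, Q = 1376.
ΔP = 61 - 75 = -14.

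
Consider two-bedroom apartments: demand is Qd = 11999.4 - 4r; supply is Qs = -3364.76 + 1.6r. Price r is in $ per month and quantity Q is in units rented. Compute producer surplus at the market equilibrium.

Producer surplus = 328320.3125

The market clears where 11999.4 - 4r = -3364.76 + 1.6r. Rearranging, 5.6r = 15364.16, hence r* = 2743.6.
From the demand curve, Q* = 11999.4 - 4(2743.6) = 1025.
Supply choke price (Qs = 0): r = 2102.975. Producer surplus = ½ × (2743.6 - 2102.975) × 1025 = 328320.3125.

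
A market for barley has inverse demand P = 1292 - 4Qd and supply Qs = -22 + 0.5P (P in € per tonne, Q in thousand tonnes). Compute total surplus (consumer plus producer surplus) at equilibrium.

In direct form, Qd = 323 - 0.25P.
Equating demand and supply, 323 - 0.25P = -22 + 0.5P gives 0.75P = 345, so P* = 460.
Substitute back: Q* = 323 - 0.25(460) = 208.
Demand choke price = 1292; supply choke price = 44. CS = ½(1292 - 460)(208) = 86528; PS = ½(460 - 44)(208) = 43264. Total surplus = 129792.

Total surplus = 129792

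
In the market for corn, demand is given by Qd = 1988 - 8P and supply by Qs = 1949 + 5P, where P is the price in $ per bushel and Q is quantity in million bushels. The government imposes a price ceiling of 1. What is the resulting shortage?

Shortage = 26

Evaluating both curves at the ceiling price 1 gives Qd = 1980, Qs = 1954.
Shortage = Qd - Qs = 1980 - 1954 = 26.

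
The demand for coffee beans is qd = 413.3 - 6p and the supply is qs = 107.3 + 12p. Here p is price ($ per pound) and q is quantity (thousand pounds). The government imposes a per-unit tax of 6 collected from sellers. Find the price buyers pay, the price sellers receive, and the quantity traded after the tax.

p_b = 21, p_s = 15, q = 287.3

With a tax of 6 on sellers, they supply based on the net price p_s = p_b - 6, so qs = 35.3 + 12p_b.
Equate demand and the shifted supply: 413.3 - 6p_b = 35.3 + 12p_b, giving 18p_b = 378, so p_b = 21.
So p_s = 15 and the quantity traded is q = 413.3 - 6(21) = 287.3.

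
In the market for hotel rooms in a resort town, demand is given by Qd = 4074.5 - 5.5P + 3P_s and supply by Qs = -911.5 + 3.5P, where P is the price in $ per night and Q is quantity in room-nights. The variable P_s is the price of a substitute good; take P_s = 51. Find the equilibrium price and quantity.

With P_s = 51, demand is Qd = 4227.5 - 5.5P.
At equilibrium Qd = Qs, so 4227.5 - 5.5P = -911.5 + 3.5P; collecting terms, 5139 = 9P and P* = 571.
From the demand curve, Q* = 4227.5 - 5.5(571) = 1087.

P* = 571, Q* = 1087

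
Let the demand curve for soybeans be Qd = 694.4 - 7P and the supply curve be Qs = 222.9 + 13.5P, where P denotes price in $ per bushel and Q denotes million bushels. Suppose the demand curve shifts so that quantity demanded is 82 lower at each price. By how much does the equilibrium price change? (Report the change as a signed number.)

The market clears where 694.4 - 7P = 222.9 + 13.5P. Rearranging, 20.5P = 471.5, hence P* = 23.
Then Q* = 694.4 - 7(23) = 533.4.
After the shift, demand is Qd = 612.4 - 7P.
The new intersection has 389.5 = 20.5P, i.e. P = 19, Q = 479.4.
ΔP = 19 - 23 = -4.

ΔP = -4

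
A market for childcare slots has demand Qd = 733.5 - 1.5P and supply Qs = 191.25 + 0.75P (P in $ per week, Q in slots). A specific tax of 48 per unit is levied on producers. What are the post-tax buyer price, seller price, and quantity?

P_b = 257, P_s = 209, Q = 348

With a tax of 48 on producers, they supply based on the net price P_s = P_b - 48, so Qs = 155.25 + 0.75P_b.
Set Qd = Qs: 733.5 - 1.5P_b = 155.25 + 0.75P_b, so 578.25 = 2.25P_b and P_b = 257.
So P_s = 209 and the quantity traded is Q = 733.5 - 1.5(257) = 348.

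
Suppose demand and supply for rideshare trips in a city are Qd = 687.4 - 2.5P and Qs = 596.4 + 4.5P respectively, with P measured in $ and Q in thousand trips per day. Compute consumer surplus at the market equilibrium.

Set Qd = Qs: 687.4 - 2.5P = 596.4 + 4.5P, so 91 = 7P and P* = 13.
From the demand curve, Q* = 687.4 - 2.5(13) = 654.9.
Demand choke price (Qd = 0): P = 687.4/2.5 = 274.96. Consumer surplus = ½ × (274.96 - 13) × 654.9 = 85778.802.

Consumer surplus = 85778.802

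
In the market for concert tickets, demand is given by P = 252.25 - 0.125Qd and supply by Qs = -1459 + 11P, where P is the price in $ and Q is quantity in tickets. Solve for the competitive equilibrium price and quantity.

Solving each curve for Q: Qd = 2018 - 8P.
At equilibrium Qd = Qs, so 2018 - 8P = -1459 + 11P; collecting terms, 3477 = 19P and P* = 183.
Substitute back: Q* = 2018 - 8(183) = 554.

P* = 183, Q* = 554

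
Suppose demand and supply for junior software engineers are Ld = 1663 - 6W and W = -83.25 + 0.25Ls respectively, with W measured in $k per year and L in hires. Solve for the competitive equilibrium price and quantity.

W* = 133, L* = 865

Inverting to quantity form: Ls = 333 + 4W.
Set Ld = Ls: 1663 - 6W = 333 + 4W, so 1330 = 10W and W* = 133.
Then L* = 1663 - 6(133) = 865.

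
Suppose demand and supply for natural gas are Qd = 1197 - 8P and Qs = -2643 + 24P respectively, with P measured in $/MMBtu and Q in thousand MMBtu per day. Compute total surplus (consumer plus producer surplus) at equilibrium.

Total surplus = 4680.75

Equating demand and supply, 1197 - 8P = -2643 + 24P gives 32P = 3840, so P* = 120.
Then Q* = 1197 - 8(120) = 237.
Demand choke price = 149.625; supply choke price = 110.125. CS = ½(149.625 - 120)(237) = 3510.5625; PS = ½(120 - 110.125)(237) = 1170.1875. Total surplus = 4680.75.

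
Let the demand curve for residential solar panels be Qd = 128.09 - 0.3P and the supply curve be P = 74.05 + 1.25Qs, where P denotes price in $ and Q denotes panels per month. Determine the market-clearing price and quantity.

Rewriting in direct form: Qs = -59.24 + 0.8P.
At equilibrium Qd = Qs, so 128.09 - 0.3P = -59.24 + 0.8P; collecting terms, 187.33 = 1.1P and P* = 170.3.
Then Q* = 128.09 - 0.3(170.3) = 77.

P* = 170.3, Q* = 77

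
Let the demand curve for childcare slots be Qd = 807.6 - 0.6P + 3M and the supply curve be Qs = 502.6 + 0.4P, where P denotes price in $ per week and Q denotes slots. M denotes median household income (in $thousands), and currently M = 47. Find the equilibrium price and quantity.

P* = 446, Q* = 681

With M = 47, demand is Qd = 948.6 - 0.6P.
At equilibrium Qd = Qs, so 948.6 - 0.6P = 502.6 + 0.4P; collecting terms, 446 = P and P* = 446.
Substitute back: Q* = 948.6 - 0.6(446) = 681.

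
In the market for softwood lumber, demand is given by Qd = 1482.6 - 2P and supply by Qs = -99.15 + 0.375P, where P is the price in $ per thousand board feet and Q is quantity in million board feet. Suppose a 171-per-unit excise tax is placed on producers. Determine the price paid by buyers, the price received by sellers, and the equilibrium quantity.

Producers keep P_s = P_b - 171 per unit, so supply in terms of the buyer price is Qs = -163.275 + 0.375P_b.
Set Qd = Qs: 1482.6 - 2P_b = -163.275 + 0.375P_b, so 1645.875 = 2.375P_b and P_b = 693.
So P_s = 522 and the quantity traded is Q = 1482.6 - 2(693) = 96.6.

P_b = 693, P_s = 522, Q = 96.6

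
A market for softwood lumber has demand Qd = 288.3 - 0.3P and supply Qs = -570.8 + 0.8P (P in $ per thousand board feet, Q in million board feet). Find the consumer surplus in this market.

Consumer surplus = 4860

The market clears where 288.3 - 0.3P = -570.8 + 0.8P. Rearranging, 1.1P = 859.1, hence P* = 781.
From the demand curve, Q* = 288.3 - 0.3(781) = 54.
Demand choke price (Qd = 0): P = 288.3/0.3 = 961. Consumer surplus = ½ × (961 - 781) × 54 = 4860.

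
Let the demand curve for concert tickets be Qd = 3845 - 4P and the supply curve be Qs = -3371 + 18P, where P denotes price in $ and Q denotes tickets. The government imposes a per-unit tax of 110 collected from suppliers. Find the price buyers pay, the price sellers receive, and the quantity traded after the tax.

With a tax of 110 on suppliers, they supply based on the net price P_s = P_b - 110, so Qs = -5351 + 18P_b.
Market clearing requires 3845 - 4P_b = -5351 + 18P_b; hence 9196 = 22P_b and P_b = 418.
Then P_s = 418 - 110 = 308 and Q = 3845 - 4(418) = 2173.

P_b = 418, P_s = 308, Q = 2173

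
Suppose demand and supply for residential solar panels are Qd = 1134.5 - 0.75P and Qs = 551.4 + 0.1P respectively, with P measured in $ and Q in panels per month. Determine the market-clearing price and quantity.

The market clears where 1134.5 - 0.75P = 551.4 + 0.1P. Rearranging, 0.85P = 583.1, hence P* = 686.
Plugging P* into demand: Q* = 1134.5 - 0.75(686) = 620.

P* = 686, Q* = 620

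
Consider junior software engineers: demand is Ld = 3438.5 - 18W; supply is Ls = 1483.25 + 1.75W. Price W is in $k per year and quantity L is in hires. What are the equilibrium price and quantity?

Equating demand and supply, 3438.5 - 18W = 1483.25 + 1.75W gives 19.75W = 1955.25, so W* = 99.
From the demand curve, L* = 3438.5 - 18(99) = 1656.5.

W* = 99, L* = 1656.5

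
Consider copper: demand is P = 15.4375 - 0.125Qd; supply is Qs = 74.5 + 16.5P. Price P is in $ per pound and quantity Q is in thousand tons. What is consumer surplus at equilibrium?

Consumer surplus = 722.265625

Rewriting in direct form: Qd = 123.5 - 8P.
Equating demand and supply, 123.5 - 8P = 74.5 + 16.5P gives 24.5P = 49, so P* = 2.
Then Q* = 123.5 - 8(2) = 107.5.
Demand choke price (Qd = 0): P = 123.5/8 = 15.4375. Consumer surplus = ½ × (15.4375 - 2) × 107.5 = 722.265625.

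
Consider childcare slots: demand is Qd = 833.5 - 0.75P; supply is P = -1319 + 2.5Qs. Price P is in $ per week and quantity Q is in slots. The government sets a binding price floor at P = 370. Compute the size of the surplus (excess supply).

In direct form, Qs = 527.6 + 0.4P.
With P fixed at 370, quantity demanded is 556 and quantity supplied is 675.6.
Surplus = Qs - Qd = 675.6 - 556 = 119.6.

Surplus = 119.6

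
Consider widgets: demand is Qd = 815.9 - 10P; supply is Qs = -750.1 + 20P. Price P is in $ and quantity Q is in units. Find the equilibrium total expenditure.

Total expenditure = 15341.58

Equating demand and supply, 815.9 - 10P = -750.1 + 20P gives 30P = 1566, so P* = 52.2.
Plugging P* into demand: Q* = 815.9 - 10(52.2) = 293.9.
Total expenditure = P* × Q* = 52.2 × 293.9 = 15341.58.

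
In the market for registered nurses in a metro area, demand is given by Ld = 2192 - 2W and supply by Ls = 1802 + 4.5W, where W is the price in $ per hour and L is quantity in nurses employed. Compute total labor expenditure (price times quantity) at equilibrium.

Equating demand and supply, 2192 - 2W = 1802 + 4.5W gives 6.5W = 390, so W* = 60.
Plugging W* into demand: L* = 2192 - 2(60) = 2072.
Total labor expenditure = W* × L* = 60 × 2072 = 124320.

Total labor expenditure = 124320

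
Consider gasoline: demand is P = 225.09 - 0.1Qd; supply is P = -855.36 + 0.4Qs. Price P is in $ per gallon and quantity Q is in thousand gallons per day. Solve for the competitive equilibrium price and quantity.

P* = 9, Q* = 2160.9

Solving each curve for Q: Qd = 2250.9 - 10P and Qs = 2138.4 + 2.5P.
Set Qd = Qs: 2250.9 - 10P = 2138.4 + 2.5P, so 112.5 = 12.5P and P* = 9.
Substitute back: Q* = 2250.9 - 10(9) = 2160.9.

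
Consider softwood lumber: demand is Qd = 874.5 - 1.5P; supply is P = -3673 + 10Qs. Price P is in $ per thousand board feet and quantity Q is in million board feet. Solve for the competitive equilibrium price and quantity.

Rewriting in direct form: Qs = 367.3 + 0.1P.
The market clears where 874.5 - 1.5P = 367.3 + 0.1P. Rearranging, 1.6P = 507.2, hence P* = 317.
Substitute back: Q* = 874.5 - 1.5(317) = 399.

P* = 317, Q* = 399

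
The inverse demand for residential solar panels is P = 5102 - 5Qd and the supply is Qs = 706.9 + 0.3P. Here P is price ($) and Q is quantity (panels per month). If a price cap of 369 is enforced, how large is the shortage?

Shortage = 129

In direct form, Qd = 1020.4 - 0.2P.
Evaluating both curves at the ceiling price 369 gives Qd = 946.6, Qs = 817.6.
Shortage = Qd - Qs = 946.6 - 817.6 = 129.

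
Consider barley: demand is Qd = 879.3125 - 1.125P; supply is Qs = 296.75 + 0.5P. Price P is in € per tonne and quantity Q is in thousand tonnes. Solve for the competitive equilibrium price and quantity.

At equilibrium Qd = Qs, so 879.3125 - 1.125P = 296.75 + 0.5P; collecting terms, 582.5625 = 1.625P and P* = 358.5.
Then Q* = 879.3125 - 1.125(358.5) = 476.

P* = 358.5, Q* = 476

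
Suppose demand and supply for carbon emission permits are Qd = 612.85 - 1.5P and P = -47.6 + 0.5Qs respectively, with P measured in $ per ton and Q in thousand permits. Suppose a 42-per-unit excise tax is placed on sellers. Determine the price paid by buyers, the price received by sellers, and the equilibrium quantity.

P_b = 171.9, P_s = 129.9, Q = 355

In direct form, Qs = 95.2 + 2P.
With a tax of 42 on sellers, they supply based on the net price P_s = P_b - 42, so Qs = 11.2 + 2P_b.
Set Qd = Qs: 612.85 - 1.5P_b = 11.2 + 2P_b, so 601.65 = 3.5P_b and P_b = 171.9.
So P_s = 129.9 and the quantity traded is Q = 612.85 - 1.5(171.9) = 355.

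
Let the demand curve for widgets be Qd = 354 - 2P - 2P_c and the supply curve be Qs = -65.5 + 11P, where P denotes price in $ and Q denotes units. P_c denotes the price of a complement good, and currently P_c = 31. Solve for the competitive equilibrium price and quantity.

P* = 27.5, Q* = 237

With P_c = 31, demand is Qd = 292 - 2P.
Set Qd = Qs: 292 - 2P = -65.5 + 11P, so 357.5 = 13P and P* = 27.5.
From the demand curve, Q* = 292 - 2(27.5) = 237.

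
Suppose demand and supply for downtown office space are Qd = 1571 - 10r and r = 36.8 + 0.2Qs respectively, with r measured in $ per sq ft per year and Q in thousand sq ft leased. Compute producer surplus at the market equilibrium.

Producer surplus = 16080.1

In direct form, Qs = -184 + 5r.
At equilibrium Qd = Qs, so 1571 - 10r = -184 + 5r; collecting terms, 1755 = 15r and r* = 117.
Substitute back: Q* = 1571 - 10(117) = 401.
Supply choke price (Qs = 0): r = 36.8. Producer surplus = ½ × (117 - 36.8) × 401 = 16080.1.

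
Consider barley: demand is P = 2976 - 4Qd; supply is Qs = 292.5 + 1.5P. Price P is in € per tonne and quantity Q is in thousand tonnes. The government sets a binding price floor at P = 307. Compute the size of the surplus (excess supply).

Surplus = 85.75

Inverting to quantity form: Qd = 744 - 0.25P.
With P fixed at 307, quantity demanded is 667.25 and quantity supplied is 753.
Surplus = Qs - Qd = 753 - 667.25 = 85.75.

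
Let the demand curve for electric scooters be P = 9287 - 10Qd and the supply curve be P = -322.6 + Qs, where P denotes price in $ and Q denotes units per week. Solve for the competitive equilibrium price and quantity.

P* = 551, Q* = 873.6

Rewriting in direct form: Qd = 928.7 - 0.1P and Qs = 322.6 + P.
The market clears where 928.7 - 0.1P = 322.6 + P. Rearranging, 1.1P = 606.1, hence P* = 551.
Plugging P* into demand: Q* = 928.7 - 0.1(551) = 873.6.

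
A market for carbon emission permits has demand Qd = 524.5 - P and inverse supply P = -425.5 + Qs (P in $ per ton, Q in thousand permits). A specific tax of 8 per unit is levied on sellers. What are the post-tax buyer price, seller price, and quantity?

P_b = 53.5, P_s = 45.5, Q = 471

Rewriting in direct form: Qs = 425.5 + P.
Sellers keep P_s = P_b - 8 per unit, so supply in terms of the buyer price is Qs = 417.5 + P_b.
Market clearing requires 524.5 - P_b = 417.5 + P_b; hence 107 = 2P_b and P_b = 53.5.
Then P_s = 53.5 - 8 = 45.5 and Q = 524.5 - 53.5 = 471.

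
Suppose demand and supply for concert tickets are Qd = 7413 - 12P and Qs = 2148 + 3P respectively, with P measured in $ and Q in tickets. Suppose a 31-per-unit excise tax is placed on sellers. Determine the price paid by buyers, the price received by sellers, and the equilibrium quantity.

The tax drives a wedge P_b - P_s = 31. Substituting P_s = P_b - 31 into supply: Qs = 2055 + 3P_b.
Set Qd = Qs: 7413 - 12P_b = 2055 + 3P_b, so 5358 = 15P_b and P_b = 357.2.
Then P_s = 357.2 - 31 = 326.2 and Q = 7413 - 12(357.2) = 3126.6.

P_b = 357.2, P_s = 326.2, Q = 3126.6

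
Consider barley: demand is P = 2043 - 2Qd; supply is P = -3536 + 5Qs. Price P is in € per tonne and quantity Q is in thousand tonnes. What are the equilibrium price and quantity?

Rewriting in direct form: Qd = 1021.5 - 0.5P and Qs = 707.2 + 0.2P.
At equilibrium Qd = Qs, so 1021.5 - 0.5P = 707.2 + 0.2P; collecting terms, 314.3 = 0.7P and P* = 449.
Plugging P* into demand: Q* = 1021.5 - 0.5(449) = 797.

P* = 449, Q* = 797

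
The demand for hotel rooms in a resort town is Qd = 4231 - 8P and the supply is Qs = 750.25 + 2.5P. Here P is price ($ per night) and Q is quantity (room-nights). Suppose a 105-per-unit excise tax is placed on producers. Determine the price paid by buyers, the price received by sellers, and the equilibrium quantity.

With a tax of 105 on producers, they supply based on the net price P_s = P_b - 105, so Qs = 487.75 + 2.5P_b.
Set Qd = Qs: 4231 - 8P_b = 487.75 + 2.5P_b, so 3743.25 = 10.5P_b and P_b = 356.5.
Then P_s = 356.5 - 105 = 251.5 and Q = 4231 - 8(356.5) = 1379.

P_b = 356.5, P_s = 251.5, Q = 1379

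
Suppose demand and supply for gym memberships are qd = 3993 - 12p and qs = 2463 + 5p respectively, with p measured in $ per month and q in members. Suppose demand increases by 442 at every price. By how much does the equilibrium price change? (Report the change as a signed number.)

Δp = 26

The market clears where 3993 - 12p = 2463 + 5p. Rearranging, 17p = 1530, hence p* = 90.
Plugging p* into demand: q* = 3993 - 12(90) = 2913.
After the shift, demand is qd = 4435 - 12p.
Re-solving, 17p = 1972 gives p = 116 and q = 3043.
Δp = 116 - 90 = 26.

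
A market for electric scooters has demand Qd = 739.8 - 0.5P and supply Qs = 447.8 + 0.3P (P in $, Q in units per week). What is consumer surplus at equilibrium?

Equating demand and supply, 739.8 - 0.5P = 447.8 + 0.3P gives 0.8P = 292, so P* = 365.
Substitute back: Q* = 739.8 - 0.5(365) = 557.3.
Demand choke price (Qd = 0): P = 739.8/0.5 = 1479.6. Consumer surplus = ½ × (1479.6 - 365) × 557.3 = 310583.29.

Consumer surplus = 310583.29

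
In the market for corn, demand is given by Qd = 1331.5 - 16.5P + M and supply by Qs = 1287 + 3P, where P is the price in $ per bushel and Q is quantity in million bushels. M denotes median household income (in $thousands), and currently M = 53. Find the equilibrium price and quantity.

With M = 53, demand is Qd = 1384.5 - 16.5P.
At equilibrium Qd = Qs, so 1384.5 - 16.5P = 1287 + 3P; collecting terms, 97.5 = 19.5P and P* = 5.
Plugging P* into demand: Q* = 1384.5 - 16.5(5) = 1302.

P* = 5, Q* = 1302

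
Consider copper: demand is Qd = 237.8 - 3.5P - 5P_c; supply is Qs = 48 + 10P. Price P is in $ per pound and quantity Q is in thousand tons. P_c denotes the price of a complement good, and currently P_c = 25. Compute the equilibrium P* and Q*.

P* = 4.8, Q* = 96

With P_c = 25, demand is Qd = 112.8 - 3.5P.
At equilibrium Qd = Qs, so 112.8 - 3.5P = 48 + 10P; collecting terms, 64.8 = 13.5P and P* = 4.8.
From the demand curve, Q* = 112.8 - 3.5(4.8) = 96.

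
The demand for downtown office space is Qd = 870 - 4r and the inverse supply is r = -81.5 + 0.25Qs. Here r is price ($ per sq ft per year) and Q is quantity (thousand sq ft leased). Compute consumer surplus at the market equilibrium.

Consumer surplus = 44700.5

Solving each curve for Q: Qs = 326 + 4r.
Equating demand and supply, 870 - 4r = 326 + 4r gives 8r = 544, so r* = 68.
From the demand curve, Q* = 870 - 4(68) = 598.
Demand choke price (Qd = 0): r = 870/4 = 217.5. Consumer surplus = ½ × (217.5 - 68) × 598 = 44700.5.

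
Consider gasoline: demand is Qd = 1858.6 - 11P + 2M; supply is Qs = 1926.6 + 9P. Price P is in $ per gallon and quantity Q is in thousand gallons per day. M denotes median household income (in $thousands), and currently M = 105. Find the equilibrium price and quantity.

With M = 105, demand is Qd = 2068.6 - 11P.
At equilibrium Qd = Qs, so 2068.6 - 11P = 1926.6 + 9P; collecting terms, 142 = 20P and P* = 7.1.
Plugging P* into demand: Q* = 2068.6 - 11(7.1) = 1990.5.

P* = 7.1, Q* = 1990.5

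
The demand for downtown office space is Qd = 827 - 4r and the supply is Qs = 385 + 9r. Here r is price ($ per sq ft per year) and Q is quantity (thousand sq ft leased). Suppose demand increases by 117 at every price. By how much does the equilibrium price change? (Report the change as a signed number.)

Δr = 9

Equating demand and supply, 827 - 4r = 385 + 9r gives 13r = 442, so r* = 34.
From the demand curve, Q* = 827 - 4(34) = 691.
After the shift, demand is Qd = 944 - 4r.
Re-solving, 13r = 559 gives r = 43 and Q = 772.
Δr = 43 - 34 = 9.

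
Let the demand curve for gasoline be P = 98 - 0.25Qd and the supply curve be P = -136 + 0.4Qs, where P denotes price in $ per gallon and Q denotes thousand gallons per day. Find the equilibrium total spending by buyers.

Total spending by buyers = 2880

In direct form, Qd = 392 - 4P and Qs = 340 + 2.5P.
The market clears where 392 - 4P = 340 + 2.5P. Rearranging, 6.5P = 52, hence P* = 8.
From the demand curve, Q* = 392 - 4(8) = 360.
Total spending by buyers = P* × Q* = 8 × 360 = 2880.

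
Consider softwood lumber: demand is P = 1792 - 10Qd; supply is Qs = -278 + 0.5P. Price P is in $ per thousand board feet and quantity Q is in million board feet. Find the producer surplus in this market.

Solving each curve for Q: Qd = 179.2 - 0.1P.
Set Qd = Qs: 179.2 - 0.1P = -278 + 0.5P, so 457.2 = 0.6P and P* = 762.
Plugging P* into demand: Q* = 179.2 - 0.1(762) = 103.
Supply choke price (Qs = 0): P = 556. Producer surplus = ½ × (762 - 556) × 103 = 10609.

Producer surplus = 10609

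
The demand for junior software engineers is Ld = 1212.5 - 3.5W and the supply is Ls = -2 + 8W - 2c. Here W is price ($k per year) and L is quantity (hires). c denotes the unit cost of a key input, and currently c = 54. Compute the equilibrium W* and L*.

With c = 54, supply is Ls = -110 + 8W.
Set Ld = Ls: 1212.5 - 3.5W = -110 + 8W, so 1322.5 = 11.5W and W* = 115.
Plugging W* into demand: L* = 1212.5 - 3.5(115) = 810.

W* = 115, L* = 810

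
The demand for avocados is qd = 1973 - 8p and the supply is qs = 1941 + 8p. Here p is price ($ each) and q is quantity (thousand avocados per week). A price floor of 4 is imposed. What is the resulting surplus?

Surplus = 32

With p fixed at 4, quantity demanded is 1941 and quantity supplied is 1973.
Surplus = qs - qd = 1973 - 1941 = 32.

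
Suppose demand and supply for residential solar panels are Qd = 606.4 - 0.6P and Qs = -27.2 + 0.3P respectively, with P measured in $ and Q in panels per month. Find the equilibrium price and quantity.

At equilibrium Qd = Qs, so 606.4 - 0.6P = -27.2 + 0.3P; collecting terms, 633.6 = 0.9P and P* = 704.
Plugging P* into demand: Q* = 606.4 - 0.6(704) = 184.

P* = 704, Q* = 184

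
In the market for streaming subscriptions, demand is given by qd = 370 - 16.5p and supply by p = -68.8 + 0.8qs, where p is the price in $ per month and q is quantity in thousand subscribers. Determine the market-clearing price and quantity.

In direct form, qs = 86 + 1.25p.
The market clears where 370 - 16.5p = 86 + 1.25p. Rearranging, 17.75p = 284, hence p* = 16.
From the demand curve, q* = 370 - 16.5(16) = 106.

p* = 16, q* = 106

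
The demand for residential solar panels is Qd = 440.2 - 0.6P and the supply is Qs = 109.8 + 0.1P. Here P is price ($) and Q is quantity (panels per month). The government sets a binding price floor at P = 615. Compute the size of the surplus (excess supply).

Surplus = 100.1

With P fixed at 615, quantity demanded is 71.2 and quantity supplied is 171.3.
Surplus = Qs - Qd = 171.3 - 71.2 = 100.1.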